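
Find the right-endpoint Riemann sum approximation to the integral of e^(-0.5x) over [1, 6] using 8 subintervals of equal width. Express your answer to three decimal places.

0.949

Δx = (6 − 1)/8 = 0.625.
Right endpoints: 1.625, 2.25, 2.875, 3.5, 4.125, 4.75, 5.375, 6.
f(1.625) ≈ 0.444, f(2.25) ≈ 0.325, f(2.875) ≈ 0.238, f(3.5) ≈ 0.174, f(4.125) ≈ 0.127, f(4.75) ≈ 0.093, f(5.375) ≈ 0.068, f(6) ≈ 0.050.
Sum = Δx · [f(1.625) + f(2.25) + f(2.875) + ...].
Sum ≈ 0.949.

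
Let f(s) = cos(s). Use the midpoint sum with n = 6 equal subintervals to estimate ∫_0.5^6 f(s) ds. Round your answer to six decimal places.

-0.786075

Δs = (6 − 0.5)/6 = 11/12.
Midpoints: 23/24, 1.875, 67/24, 89/24, 4.625, 133/24.
f(23/24) ≈ 0.574885, f(1.875) ≈ -0.299534, f(67/24) ≈ -0.939398, f(89/24) ≈ -0.843655, f(4.625) ≈ -0.087278, f(133/24) ≈ 0.737444.
Sum = Δs · [f(23/24) + f(1.875) + f(67/24) + ...].
Sum ≈ -0.786075.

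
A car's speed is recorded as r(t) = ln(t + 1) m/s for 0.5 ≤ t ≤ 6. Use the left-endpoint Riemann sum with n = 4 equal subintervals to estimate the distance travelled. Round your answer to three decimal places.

Δt = (6 − 0.5)/4 = 1.375.
Left endpoints: 0.5, 1.875, 3.25, 4.625.
r(0.5) ≈ 0.405, r(1.875) ≈ 1.056, r(3.25) ≈ 1.447, r(4.625) ≈ 1.727.
Sum = Δt · [r(0.5) + r(1.875) + r(3.25) + r(4.625)].
Sum ≈ 6.374.

6.374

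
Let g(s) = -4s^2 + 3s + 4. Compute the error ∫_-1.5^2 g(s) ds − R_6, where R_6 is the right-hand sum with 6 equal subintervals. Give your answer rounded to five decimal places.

Exact integral: ∫_-1.5^2 g(s) ds ≈ 1.4583333.
R_6 ≈ 1.6851852.
Error ≈ 1.4583333 − 1.6851852 ≈ -0.22685.

-0.22685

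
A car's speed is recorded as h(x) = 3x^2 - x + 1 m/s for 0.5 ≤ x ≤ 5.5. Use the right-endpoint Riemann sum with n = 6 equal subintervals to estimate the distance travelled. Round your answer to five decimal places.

193.40278

Δx = (5.5 − 0.5)/6 = 5/6.
Right endpoints: 4/3, 13/6, 3, 23/6, 14/3, 5.5.
h(4/3) = 5, h(13/6) = 155/12, h(3) = 25, h(23/6) = 41.25, h(14/3) = 185/3, h(5.5) = 86.25.
Sum = Δx · [h(4/3) + h(13/6) + h(3) + ...].
Sum ≈ 193.40278.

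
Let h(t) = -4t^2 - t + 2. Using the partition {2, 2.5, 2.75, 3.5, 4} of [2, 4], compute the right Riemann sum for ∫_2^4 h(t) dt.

-91.375

Subinterval widths: 0.5, 0.25, 0.75, 0.5.
Right endpoints: 2.5, 2.75, 3.5, 4.
h(2.5) = -25.5, h(2.75) = -31, h(3.5) = -50.5, h(4) = -66.
Sum = Σ Δt_i · h(t_i).
Sum = -91.375.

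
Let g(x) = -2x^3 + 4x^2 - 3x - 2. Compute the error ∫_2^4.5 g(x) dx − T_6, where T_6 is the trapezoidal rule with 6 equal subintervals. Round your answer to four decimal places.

1.1212

Exact integral: ∫_2^4.5 g(x) dx ≈ -115.572917.
T_6 ≈ -116.694155.
Error ≈ -115.572917 − (-116.694155) ≈ 1.1212.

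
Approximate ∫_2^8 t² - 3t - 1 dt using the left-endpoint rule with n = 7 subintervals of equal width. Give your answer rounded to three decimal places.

Δt = (8 − 2)/7 = 6/7.
Left endpoints: 2, 20/7, 26/7, 32/7, 38/7, 44/7, 50/7.
f(2) = -3, f(20/7) = -69/49, f(26/7) = 81/49, f(32/7) = 303/49, f(38/7) = 597/49, f(44/7) = 963/49, f(50/7) = 1401/49.
Sum = Δt · [f(2) + f(20/7) + f(26/7) + ...].
Sum ≈ 54.735.

54.735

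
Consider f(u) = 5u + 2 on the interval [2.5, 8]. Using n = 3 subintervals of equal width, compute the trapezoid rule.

155.375

Δu = (8 − 2.5)/3 = 11/6.
f(2.5) = 14.5, f(13/3) = 71/3, f(37/6) = 197/6, f(8) = 42.
T_3 = (Δu/2)·[f(u_0) + 2f(u_1) + 2f(u_2) + f(u_3)].
Sum = 155.375.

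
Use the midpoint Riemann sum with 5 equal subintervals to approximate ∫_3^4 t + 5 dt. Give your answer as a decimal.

Δt = (4 − 3)/5 = 0.2.
Midpoints: 3.1, 3.3, 3.5, 3.7, 3.9.
f(3.1) = 8.1, f(3.3) = 8.3, f(3.5) = 8.5, f(3.7) = 8.7, f(3.9) = 8.9.
Sum = Δt · [f(3.1) + f(3.3) + f(3.5) + f(3.7) + f(3.9)].
Sum = 8.5.

8.5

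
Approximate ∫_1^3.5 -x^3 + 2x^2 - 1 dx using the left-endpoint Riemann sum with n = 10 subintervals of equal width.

-9.55078125

Δx = (3.5 − 1)/10 = 0.25.
Left endpoints: 1, 1.25, 1.5, 1.75, 2, 2.25, 2.5, 2.75, 3, 3.25.
f(1) = 0, f(1.25) = 0.171875, f(1.5) = 0.125, f(1.75) = -0.234375, f(2) = -1, f(2.25) = -2.265625, f(2.5) = -4.125, f(2.75) = -6.671875, f(3) = -10, f(3.25) = -14.203125.
Sum = Δx · [f(1) + f(1.25) + f(1.5) + ...].
Sum = -9.55078125.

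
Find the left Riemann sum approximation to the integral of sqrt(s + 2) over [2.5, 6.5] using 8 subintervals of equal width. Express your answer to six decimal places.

Δs = (6.5 − 2.5)/8 = 0.5.
Left endpoints: 2.5, 3, 3.5, 4, 4.5, 5, 5.5, 6.
f(2.5) ≈ 2.121320, f(3) ≈ 2.236068, f(3.5) ≈ 2.345208, f(4) ≈ 2.449490, f(4.5) ≈ 2.549510, f(5) ≈ 2.645751, f(5.5) ≈ 2.738613, f(6) ≈ 2.828427.
Sum = Δs · [f(2.5) + f(3) + f(3.5) + ...].
Sum ≈ 9.957193.

9.957193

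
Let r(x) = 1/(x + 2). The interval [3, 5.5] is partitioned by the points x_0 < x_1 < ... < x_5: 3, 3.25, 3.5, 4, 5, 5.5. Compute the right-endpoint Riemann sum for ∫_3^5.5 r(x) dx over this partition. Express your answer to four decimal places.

0.3859

Subinterval widths: 0.25, 0.25, 0.5, 1, 0.5.
Right endpoints: 3.25, 3.5, 4, 5, 5.5.
r(3.25) = 4/21, r(3.5) = 2/11, r(4) = 1/6, r(5) = 1/7, r(5.5) = 2/15.
Sum = Σ Δx_i · r(x_i).
Sum ≈ 0.3859.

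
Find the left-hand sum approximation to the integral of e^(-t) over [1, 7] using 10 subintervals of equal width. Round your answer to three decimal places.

Δt = (7 − 1)/10 = 0.6.
Left endpoints: 1, 1.6, 2.2, 2.8, 3.4, 4, 4.6, 5.2, 5.8, 6.4.
f(1) ≈ 0.368, f(1.6) ≈ 0.202, f(2.2) ≈ 0.111, f(2.8) ≈ 0.061, f(3.4) ≈ 0.033, f(4) ≈ 0.018, f(4.6) ≈ 0.010, f(5.2) ≈ 0.006, f(5.8) ≈ 0.003, f(6.4) ≈ 0.002.
Sum = Δt · [f(1) + f(1.6) + f(2.2) + ...].
Sum ≈ 0.488.

0.488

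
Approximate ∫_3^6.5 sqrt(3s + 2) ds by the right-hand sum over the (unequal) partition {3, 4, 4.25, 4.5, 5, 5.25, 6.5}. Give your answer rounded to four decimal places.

14.5969

Subinterval widths: 1, 0.25, 0.25, 0.5, 0.25, 1.25.
Right endpoints: 4, 4.25, 4.5, 5, 5.25, 6.5.
f(4) ≈ 3.7417, f(4.25) ≈ 3.8406, f(4.5) ≈ 3.9370, f(5) ≈ 4.1231, f(5.25) ≈ 4.2131, f(6.5) ≈ 4.6368.
Sum = Σ Δs_i · f(s_i).
Sum ≈ 14.5969.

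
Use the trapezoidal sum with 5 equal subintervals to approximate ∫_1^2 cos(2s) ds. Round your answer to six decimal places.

Δs = (2 − 1)/5 = 0.2.
f(1) ≈ -0.416147, f(1.2) ≈ -0.737394, f(1.4) ≈ -0.942222, f(1.6) ≈ -0.998295, f(1.8) ≈ -0.896758, f(2) ≈ -0.653644.
T_5 = (Δs/2)·[f(s_0) + 2f(s_1) + ... + 2f(s_{4}) + f(s_5)].
Sum ≈ -0.821913.

-0.821913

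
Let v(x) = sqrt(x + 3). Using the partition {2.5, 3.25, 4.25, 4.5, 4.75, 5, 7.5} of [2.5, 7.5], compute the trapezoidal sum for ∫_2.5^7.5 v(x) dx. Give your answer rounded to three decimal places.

14.070

Subinterval widths: 0.75, 1, 0.25, 0.25, 0.25, 2.5.
v(2.5) ≈ 2.345, v(3.25) ≈ 2.500, v(4.25) ≈ 2.693, v(4.5) ≈ 2.739, v(4.75) ≈ 2.784, v(5) ≈ 2.828, v(7.5) ≈ 3.240.
On each subinterval the trapezoid contributes (Δx_i/2)·[v(x_{i-1}) + v(x_i)].
Sum ≈ 14.070.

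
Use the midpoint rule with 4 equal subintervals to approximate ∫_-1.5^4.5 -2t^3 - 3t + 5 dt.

-189.375

Δt = (4.5 − (-1.5))/4 = 1.5.
Midpoints: -0.75, 0.75, 2.25, 3.75.
f(-0.75) = 8.09375, f(0.75) = 1.90625, f(2.25) = -24.53125, f(3.75) = -111.71875.
Sum = Δt · [f(-0.75) + f(0.75) + f(2.25) + f(3.75)].
Sum = -189.375.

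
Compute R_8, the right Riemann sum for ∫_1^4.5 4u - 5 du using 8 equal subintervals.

Δu = (4.5 − 1)/8 = 0.4375.
Right endpoints: 1.4375, 1.875, 2.3125, 2.75, 3.1875, 3.625, 4.0625, 4.5.
f(1.4375) = 0.75, f(1.875) = 2.5, f(2.3125) = 4.25, f(2.75) = 6, f(3.1875) = 7.75, f(3.625) = 9.5, f(4.0625) = 11.25, f(4.5) = 13.
Sum = Δu · [f(1.4375) + f(1.875) + f(2.3125) + ...].
Sum = 24.0625.

24.0625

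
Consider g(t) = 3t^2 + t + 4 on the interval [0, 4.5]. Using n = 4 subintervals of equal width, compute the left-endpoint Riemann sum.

Δt = (4.5 − 0)/4 = 1.125.
Left endpoints: 0, 1.125, 2.25, 3.375.
g(0) = 4, g(1.125) = 8.921875, g(2.25) = 21.4375, g(3.375) = 41.546875.
Sum = Δt · [g(0) + g(1.125) + g(2.25) + g(3.375)].
Sum = 85.39453125.

85.39453125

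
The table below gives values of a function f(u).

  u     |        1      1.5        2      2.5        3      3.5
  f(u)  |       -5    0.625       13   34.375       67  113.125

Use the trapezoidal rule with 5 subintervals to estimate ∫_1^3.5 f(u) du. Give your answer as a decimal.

84.53125

Δu = 0.5.
T_5 = (0.5/2)·[(-5) + 2·0.625 + 2·13 + 2·34.375 + 2·67 + 113.125] = 84.53125.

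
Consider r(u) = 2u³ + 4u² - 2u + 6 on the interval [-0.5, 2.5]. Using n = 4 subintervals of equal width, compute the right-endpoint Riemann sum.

Δu = (2.5 − (-0.5))/4 = 0.75.
Right endpoints: 0.25, 1, 1.75, 2.5.
r(0.25) = 5.78125, r(1) = 10, r(1.75) = 25.46875, r(2.5) = 57.25.
Sum = Δu · [r(0.25) + r(1) + r(1.75) + r(2.5)].
Sum = 73.875.

73.875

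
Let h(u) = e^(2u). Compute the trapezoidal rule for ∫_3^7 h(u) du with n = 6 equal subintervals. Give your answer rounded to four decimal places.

687620.7028

Δu = (7 − 3)/6 = 2/3.
h(3) ≈ 403.4288, h(11/3) ≈ 1530.4749, h(13/3) ≈ 5806.1133, h(5) ≈ 22026.4658, h(17/3) ≈ 83561.0961, h(19/3) ≈ 317003.0476, h(7) ≈ 1202604.2842.
T_6 = (Δu/2)·[h(u_0) + 2h(u_1) + ... + 2h(u_{5}) + h(u_6)].
Sum ≈ 687620.7028.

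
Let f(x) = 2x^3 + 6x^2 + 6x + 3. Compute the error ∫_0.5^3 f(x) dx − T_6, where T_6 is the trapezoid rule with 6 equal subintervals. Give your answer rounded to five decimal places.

Exact integral: ∫_0.5^3 f(x) dx = 127.96875.
T_6 ≈ 129.1623264.
Error ≈ 127.96875 − 129.1623264 ≈ -1.19358.

-1.19358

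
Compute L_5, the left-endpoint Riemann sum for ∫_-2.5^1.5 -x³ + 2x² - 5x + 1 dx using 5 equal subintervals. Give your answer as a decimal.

Δx = (1.5 − (-2.5))/5 = 0.8.
Left endpoints: -2.5, -1.7, -0.9, -0.1, 0.7.
f(-2.5) = 41.625, f(-1.7) = 20.193, f(-0.9) = 7.849, f(-0.1) = 1.521, f(0.7) = -1.863.
Sum = Δx · [f(-2.5) + f(-1.7) + f(-0.9) + f(-0.1) + f(0.7)].
Sum = 55.46.

55.46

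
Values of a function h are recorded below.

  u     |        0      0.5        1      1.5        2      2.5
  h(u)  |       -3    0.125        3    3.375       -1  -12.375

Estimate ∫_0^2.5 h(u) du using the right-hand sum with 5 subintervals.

Δu = 0.5.
Sum = 0.5·[0.125 + 3 + 3.375 + (-1) + (-12.375)] = -3.4375.

-3.4375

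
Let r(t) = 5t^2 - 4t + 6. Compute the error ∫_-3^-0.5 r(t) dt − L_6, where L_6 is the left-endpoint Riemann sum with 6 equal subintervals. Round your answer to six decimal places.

-11.559606

Exact integral: ∫_-3^-0.5 r(t) dt ≈ 77.29166667.
L_6 ≈ 88.85127315.
Error ≈ 77.29166667 − 88.85127315 ≈ -11.559606.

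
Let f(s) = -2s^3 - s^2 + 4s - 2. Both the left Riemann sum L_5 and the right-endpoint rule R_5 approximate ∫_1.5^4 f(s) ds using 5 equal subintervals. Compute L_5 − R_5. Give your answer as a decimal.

L_5 = -93.75.
R_5 = -156.25.
L_5 − R_5 = 62.5.

62.5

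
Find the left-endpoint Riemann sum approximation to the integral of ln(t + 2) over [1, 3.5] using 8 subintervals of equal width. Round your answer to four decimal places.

Δt = (3.5 − 1)/8 = 0.3125.
Left endpoints: 1, 1.3125, 1.625, 1.9375, 2.25, 2.5625, 2.875, 3.1875.
f(1) ≈ 1.0986, f(1.3125) ≈ 1.1977, f(1.625) ≈ 1.2879, f(1.9375) ≈ 1.3705, f(2.25) ≈ 1.4469, f(2.5625) ≈ 1.5179, f(2.875) ≈ 1.5841, f(3.1875) ≈ 1.6463.
Sum = Δt · [f(1) + f(1.3125) + f(1.625) + ...].
Sum ≈ 3.4843.

3.4843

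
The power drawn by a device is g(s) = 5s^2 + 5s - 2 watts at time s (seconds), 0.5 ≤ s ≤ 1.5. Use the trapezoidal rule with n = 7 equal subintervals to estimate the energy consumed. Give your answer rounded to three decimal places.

Δs = (1.5 − 0.5)/7 = 1/7.
g(0.5) = 1.75, g(9/14) = 643/196, g(11/14) = 983/196, g(13/14) = 1363/196, g(15/14) = 1783/196, g(17/14) = 2243/196, g(19/14) = 2743/196, g(1.5) = 16.75.
T_7 = (Δs/2)·[g(s_0) + 2g(s_1) + ... + 2g(s_{6}) + g(s_7)].
Sum ≈ 8.434.

8.434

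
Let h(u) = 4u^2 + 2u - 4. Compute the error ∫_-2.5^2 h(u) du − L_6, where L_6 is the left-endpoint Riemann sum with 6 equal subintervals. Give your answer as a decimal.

-1.6875

Exact integral: ∫_-2.5^2 h(u) du = 11.25.
L_6 = 12.9375.
Error = 11.25 − 12.9375 = -1.6875.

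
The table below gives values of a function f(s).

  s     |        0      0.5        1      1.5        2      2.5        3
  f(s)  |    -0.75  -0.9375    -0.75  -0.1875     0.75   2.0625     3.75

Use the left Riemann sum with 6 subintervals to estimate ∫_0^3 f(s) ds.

Δs = 0.5.
Sum = 0.5·[(-0.75) + (-0.9375) + (-0.75) + (-0.1875) + 0.75 + 2.0625] = 0.09375.

0.09375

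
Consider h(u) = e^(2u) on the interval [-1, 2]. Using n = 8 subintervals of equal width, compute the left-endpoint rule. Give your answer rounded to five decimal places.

18.28429

Δu = (2 − (-1))/8 = 0.375.
Left endpoints: -1, -0.625, -0.25, 0.125, 0.5, 0.875, 1.25, 1.625.
h(-1) ≈ 0.13534, h(-0.625) ≈ 0.28650, h(-0.25) ≈ 0.60653, h(0.125) ≈ 1.28403, h(0.5) ≈ 2.71828, h(0.875) ≈ 5.75460, h(1.25) ≈ 12.18249, h(1.625) ≈ 25.79034.
Sum = Δu · [h(-1) + h(-0.625) + h(-0.25) + ...].
Sum ≈ 18.28429.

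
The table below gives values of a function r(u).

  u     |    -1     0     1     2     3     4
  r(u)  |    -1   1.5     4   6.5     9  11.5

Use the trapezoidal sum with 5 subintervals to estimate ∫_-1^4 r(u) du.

26.25

Δu = 1.
T_5 = (1/2)·[(-1) + 2·1.5 + 2·4 + 2·6.5 + 2·9 + 11.5] = 26.25.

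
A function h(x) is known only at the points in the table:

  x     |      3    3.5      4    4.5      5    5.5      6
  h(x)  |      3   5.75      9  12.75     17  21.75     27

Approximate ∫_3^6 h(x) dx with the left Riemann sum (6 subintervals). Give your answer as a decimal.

34.625

Δx = 0.5.
Sum = 0.5·[3 + 5.75 + 9 + 12.75 + 17 + 21.75] = 34.625.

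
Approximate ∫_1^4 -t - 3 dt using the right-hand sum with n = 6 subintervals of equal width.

Δt = (4 − 1)/6 = 0.5.
Right endpoints: 1.5, 2, 2.5, 3, 3.5, 4.
f(1.5) = -4.5, f(2) = -5, f(2.5) = -5.5, f(3) = -6, f(3.5) = -6.5, f(4) = -7.
Sum = Δt · [f(1.5) + f(2) + f(2.5) + ...].
Sum = -17.25.

-17.25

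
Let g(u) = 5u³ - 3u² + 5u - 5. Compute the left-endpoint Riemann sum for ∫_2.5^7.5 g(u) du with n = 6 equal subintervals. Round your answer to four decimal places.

Δu = (7.5 − 2.5)/6 = 5/6.
Left endpoints: 2.5, 10/3, 25/6, 5, 35/6, 20/3.
g(2.5) = 66.875, g(10/3) = 4415/27, g(25/6) = 70295/216, g(5) = 570, g(35/6) = 197545/216, g(20/3) = 37165/27.
Sum = Δu · [g(2.5) + g(10/3) + g(25/6) + ...].
Sum ≈ 2847.3958.

2847.3958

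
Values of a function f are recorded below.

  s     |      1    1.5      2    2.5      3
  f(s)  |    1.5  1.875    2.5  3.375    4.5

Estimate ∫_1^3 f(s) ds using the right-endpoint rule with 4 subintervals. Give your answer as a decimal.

6.125

Δs = 0.5.
Sum = 0.5·[1.875 + 2.5 + 3.375 + 4.5] = 6.125.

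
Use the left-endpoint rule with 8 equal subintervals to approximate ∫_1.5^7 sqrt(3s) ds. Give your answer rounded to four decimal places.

Δs = (7 − 1.5)/8 = 0.6875.
Left endpoints: 1.5, 2.1875, 2.875, 3.5625, 4.25, 4.9375, 5.625, 6.3125.
f(1.5) ≈ 2.1213, f(2.1875) ≈ 2.5617, f(2.875) ≈ 2.9368, f(3.5625) ≈ 3.2692, f(4.25) ≈ 3.5707, f(4.9375) ≈ 3.8487, f(5.625) ≈ 4.1079, f(6.3125) ≈ 4.3517.
Sum = Δs · [f(1.5) + f(2.1875) + f(2.875) + ...].
Sum ≈ 18.4031.

18.4031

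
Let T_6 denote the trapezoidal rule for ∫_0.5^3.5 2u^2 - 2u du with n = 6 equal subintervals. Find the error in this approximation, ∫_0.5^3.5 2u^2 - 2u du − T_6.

-0.25

Exact integral: ∫_0.5^3.5 f(u) du = 16.5.
T_6 = 16.75.
Error = 16.5 − 16.75 = -0.25.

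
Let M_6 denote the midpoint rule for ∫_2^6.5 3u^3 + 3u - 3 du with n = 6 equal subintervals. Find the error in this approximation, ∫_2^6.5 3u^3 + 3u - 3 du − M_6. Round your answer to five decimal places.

Exact integral: ∫_2^6.5 f(u) du = 1370.671875.
M_6 ≈ 1362.6035156.
Error ≈ 1370.671875 − 1362.6035156 ≈ 8.06836.

8.06836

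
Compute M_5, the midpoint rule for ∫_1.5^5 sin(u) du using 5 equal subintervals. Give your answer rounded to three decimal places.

Δu = (5 − 1.5)/5 = 0.7.
Midpoints: 1.85, 2.55, 3.25, 3.95, 4.65.
f(1.85) ≈ 0.961, f(2.55) ≈ 0.558, f(3.25) ≈ -0.108, f(3.95) ≈ -0.723, f(4.65) ≈ -0.998.
Sum = Δu · [f(1.85) + f(2.55) + f(3.25) + f(3.95) + f(4.65)].
Sum ≈ -0.217.

-0.217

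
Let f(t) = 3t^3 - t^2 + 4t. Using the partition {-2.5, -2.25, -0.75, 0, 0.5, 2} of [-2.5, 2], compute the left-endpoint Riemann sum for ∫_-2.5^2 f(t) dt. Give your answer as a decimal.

-88.56640625

Subinterval widths: 0.25, 1.5, 0.75, 0.5, 1.5.
Left endpoints: -2.5, -2.25, -0.75, 0, 0.5.
f(-2.5) = -63.125, f(-2.25) = -48.234375, f(-0.75) = -4.828125, f(0) = 0, f(0.5) = 2.125.
Sum = Σ Δt_i · f(t_i).
Sum = -88.56640625.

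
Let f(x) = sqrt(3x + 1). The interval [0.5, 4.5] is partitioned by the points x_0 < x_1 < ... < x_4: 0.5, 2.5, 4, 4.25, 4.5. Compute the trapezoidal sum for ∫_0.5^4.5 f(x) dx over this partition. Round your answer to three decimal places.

11.241

Subinterval widths: 2, 1.5, 0.25, 0.25.
f(0.5) ≈ 1.581, f(2.5) ≈ 2.915, f(4) ≈ 3.606, f(4.25) ≈ 3.708, f(4.5) ≈ 3.808.
On each subinterval the trapezoid contributes (Δx_i/2)·[f(x_{i-1}) + f(x_i)].
Sum ≈ 11.241.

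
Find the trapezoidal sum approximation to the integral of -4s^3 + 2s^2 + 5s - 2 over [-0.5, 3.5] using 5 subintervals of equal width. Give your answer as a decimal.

Δs = (3.5 − (-0.5))/5 = 0.8.
f(-0.5) = -3.5, f(0.3) = -0.428, f(1.1) = 0.596, f(1.9) = -12.716, f(2.7) = -52.652, f(3.5) = -131.5.
T_5 = (Δs/2)·[f(s_0) + 2f(s_1) + ... + 2f(s_{4}) + f(s_5)].
Sum = -106.16.

-106.16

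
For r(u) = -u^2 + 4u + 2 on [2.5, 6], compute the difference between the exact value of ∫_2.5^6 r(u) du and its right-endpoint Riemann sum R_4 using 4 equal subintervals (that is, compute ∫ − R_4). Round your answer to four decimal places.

Exact integral: ∫_2.5^6 r(u) du ≈ -0.291667.
R_4 = -7.62890625.
Error ≈ -0.291667 − (-7.62890625) ≈ 7.3372.

7.3372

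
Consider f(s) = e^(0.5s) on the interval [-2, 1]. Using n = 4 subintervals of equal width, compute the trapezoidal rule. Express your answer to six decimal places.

Δs = (1 − (-2))/4 = 0.75.
f(-2) ≈ 0.367879, f(-1.25) ≈ 0.535261, f(-0.5) ≈ 0.778801, f(0.25) ≈ 1.133148, f(1) ≈ 1.648721.
T_4 = (Δs/2)·[f(s_0) + 2f(s_1) + 2f(s_2) + 2f(s_3) + f(s_4)].
Sum ≈ 2.591633.

2.591633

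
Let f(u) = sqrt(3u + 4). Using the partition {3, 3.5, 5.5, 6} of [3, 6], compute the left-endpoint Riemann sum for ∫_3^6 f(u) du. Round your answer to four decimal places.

11.6824

Subinterval widths: 0.5, 2, 0.5.
Left endpoints: 3, 3.5, 5.5.
f(3) ≈ 3.6056, f(3.5) ≈ 3.8079, f(5.5) ≈ 4.5277.
Sum = Σ Δu_i · f(u_i).
Sum ≈ 11.6824.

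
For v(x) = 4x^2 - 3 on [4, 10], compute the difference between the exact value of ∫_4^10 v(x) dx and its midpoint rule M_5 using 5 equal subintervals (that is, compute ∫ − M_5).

2.88

Exact integral: ∫_4^10 v(x) dx = 1230.
M_5 = 1227.12.
Error = 1230 − 1227.12 = 2.88.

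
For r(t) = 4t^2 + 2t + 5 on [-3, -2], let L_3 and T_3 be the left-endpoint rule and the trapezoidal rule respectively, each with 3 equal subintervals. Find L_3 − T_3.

L_3 ≈ 28.4074074.
T_3 ≈ 25.4074074.
L_3 − T_3 = 3.

3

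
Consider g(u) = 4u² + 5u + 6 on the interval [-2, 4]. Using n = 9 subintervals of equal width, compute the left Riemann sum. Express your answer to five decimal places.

Δu = (4 − (-2))/9 = 2/3.
Left endpoints: -2, -4/3, -2/3, 0, 2/3, 4/3, 2, 8/3, 10/3.
g(-2) = 12, g(-4/3) = 58/9, g(-2/3) = 40/9, g(0) = 6, g(2/3) = 100/9, g(4/3) = 178/9, g(2) = 32, g(8/3) = 430/9, g(10/3) = 604/9.
Sum = Δu · [g(-2) + g(-4/3) + g(-2/3) + ...].
Sum ≈ 137.77778.

137.77778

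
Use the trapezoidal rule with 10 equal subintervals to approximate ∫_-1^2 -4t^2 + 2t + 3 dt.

Δt = (2 − (-1))/10 = 0.3.
f(-1) = -3, f(-0.7) = -0.36, f(-0.4) = 1.56, f(-0.1) = 2.76, f(0.2) = 3.24, f(0.5) = 3, f(0.8) = 2.04, f(1.1) = 0.36, f(1.4) = -2.04, f(1.7) = -5.16, f(2) = -9.
T_10 = (Δt/2)·[f(t_0) + 2f(t_1) + ... + 2f(t_{9}) + f(t_10)].
Sum = -0.18.

-0.18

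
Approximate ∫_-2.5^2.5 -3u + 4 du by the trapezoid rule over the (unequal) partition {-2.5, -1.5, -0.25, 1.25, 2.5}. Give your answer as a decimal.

Subinterval widths: 1, 1.25, 1.5, 1.25.
f(-2.5) = 11.5, f(-1.5) = 8.5, f(-0.25) = 4.75, f(1.25) = 0.25, f(2.5) = -3.5.
On each subinterval the trapezoid contributes (Δu_i/2)·[f(u_{i-1}) + f(u_i)].
Sum = 20.

20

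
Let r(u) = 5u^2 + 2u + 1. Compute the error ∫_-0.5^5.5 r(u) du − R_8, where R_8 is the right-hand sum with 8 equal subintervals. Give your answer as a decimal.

-63.5625

Exact integral: ∫_-0.5^5.5 r(u) du = 313.5.
R_8 = 377.0625.
Error = 313.5 − 377.0625 = -63.5625.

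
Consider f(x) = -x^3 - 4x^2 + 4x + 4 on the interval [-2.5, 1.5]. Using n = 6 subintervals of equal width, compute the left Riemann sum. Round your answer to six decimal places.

Δx = (1.5 − (-2.5))/6 = 2/3.
Left endpoints: -2.5, -11/6, -7/6, -0.5, 1/6, 5/6.
f(-2.5) = -15.375, f(-11/6) = -2293/216, f(-7/6) = -977/216, f(-0.5) = 1.125, f(1/6) = 983/216, f(5/6) = 859/216.
Sum = Δx · [f(-2.5) + f(-11/6) + f(-7/6) + ...].
Sum ≈ -13.907407.

-13.907407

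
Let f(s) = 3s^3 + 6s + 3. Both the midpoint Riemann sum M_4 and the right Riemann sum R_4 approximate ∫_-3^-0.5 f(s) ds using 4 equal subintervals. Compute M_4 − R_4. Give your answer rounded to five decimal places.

-26.03760

M_4 ≈ -78.1713867.
R_4 ≈ -52.1337891.
M_4 − R_4 ≈ -26.03760.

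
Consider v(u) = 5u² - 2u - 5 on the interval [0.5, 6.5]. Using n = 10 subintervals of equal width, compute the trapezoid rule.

387.3

Δu = (6.5 − 0.5)/10 = 0.6.
v(0.5) = -4.75, v(1.1) = -1.15, v(1.7) = 6.05, v(2.3) = 16.85, v(2.9) = 31.25, v(3.5) = 49.25, v(4.1) = 70.85, v(4.7) = 96.05, v(5.3) = 124.85, v(5.9) = 157.25, v(6.5) = 193.25.
T_10 = (Δu/2)·[v(u_0) + 2v(u_1) + ... + 2v(u_{9}) + v(u_10)].
Sum = 387.3.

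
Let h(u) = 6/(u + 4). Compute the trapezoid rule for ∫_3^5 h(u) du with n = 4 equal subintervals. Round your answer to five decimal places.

Δu = (5 − 3)/4 = 0.5.
h(3) = 6/7, h(3.5) = 0.8, h(4) = 0.75, h(4.5) = 12/17, h(5) = 2/3.
T_4 = (Δu/2)·[h(u_0) + 2h(u_1) + 2h(u_2) + 2h(u_3) + h(u_4)].
Sum ≈ 1.50889.

1.50889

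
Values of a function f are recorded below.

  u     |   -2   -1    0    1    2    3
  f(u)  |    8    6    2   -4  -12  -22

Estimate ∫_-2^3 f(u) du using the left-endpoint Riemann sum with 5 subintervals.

0

Δu = 1.
Sum = 1·[8 + 6 + 2 + (-4) + (-12)] = 0.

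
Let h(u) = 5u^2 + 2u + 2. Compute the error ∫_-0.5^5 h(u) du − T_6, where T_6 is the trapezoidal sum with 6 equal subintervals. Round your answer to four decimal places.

-3.8513

Exact integral: ∫_-0.5^5 h(u) du ≈ 244.291667.
T_6 ≈ 248.142940.
Error ≈ 244.291667 − 248.142940 ≈ -3.8513.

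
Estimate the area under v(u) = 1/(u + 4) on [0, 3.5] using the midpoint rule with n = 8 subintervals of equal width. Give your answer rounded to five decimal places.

Δu = (3.5 − 0)/8 = 0.4375.
Midpoints: 0.21875, 0.65625, 1.09375, 1.53125, 1.96875, 2.40625, 2.84375, 3.28125.
v(0.21875) = 32/135, v(0.65625) = 32/149, v(1.09375) = 32/163, v(1.53125) = 32/177, v(1.96875) = 32/191, v(2.40625) = 32/205, v(2.84375) = 32/219, v(3.28125) = 32/233.
Sum = Δu · [v(0.21875) + v(0.65625) + v(1.09375) + ...].
Sum ≈ 0.62825.

0.62825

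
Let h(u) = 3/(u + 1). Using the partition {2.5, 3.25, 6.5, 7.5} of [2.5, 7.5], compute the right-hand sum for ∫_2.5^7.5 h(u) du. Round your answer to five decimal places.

Subinterval widths: 0.75, 3.25, 1.
Right endpoints: 3.25, 6.5, 7.5.
h(3.25) = 12/17, h(6.5) = 0.4, h(7.5) = 6/17.
Sum = Σ Δu_i · h(u_i).
Sum ≈ 2.18235.

2.18235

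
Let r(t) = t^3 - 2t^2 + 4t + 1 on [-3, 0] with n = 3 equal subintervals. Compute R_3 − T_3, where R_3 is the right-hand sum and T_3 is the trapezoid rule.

R_3 = -28.
T_3 = -56.5.
R_3 − T_3 = 28.5.

28.5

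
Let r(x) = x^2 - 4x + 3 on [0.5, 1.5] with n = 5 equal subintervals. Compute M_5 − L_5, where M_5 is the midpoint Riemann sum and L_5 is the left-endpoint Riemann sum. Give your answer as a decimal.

-0.21

M_5 = 0.08.
L_5 = 0.29.
M_5 − L_5 = -0.21.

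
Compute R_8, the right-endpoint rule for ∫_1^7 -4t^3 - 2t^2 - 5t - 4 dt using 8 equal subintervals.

Δt = (7 − 1)/8 = 0.75.
Right endpoints: 1.75, 2.5, 3.25, 4, 4.75, 5.5, 6.25, 7.
f(1.75) = -40.3125, f(2.5) = -91.5, f(3.25) = -178.6875, f(4) = -312, f(4.75) = -501.5625, f(5.5) = -757.5, f(6.25) = -1089.9375, f(7) = -1509.
Sum = Δt · [f(1.75) + f(2.5) + f(3.25) + ...].
Sum = -3360.375.

-3360.375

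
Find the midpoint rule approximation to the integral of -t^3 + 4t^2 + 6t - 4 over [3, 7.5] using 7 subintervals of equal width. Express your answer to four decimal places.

Δt = (7.5 − 3)/7 = 9/14.
Midpoints: 93/28, 111/28, 129/28, 5.25, 165/28, 183/28, 201/28.
f(93/28) = 513995/21952, f(111/28) = 446657/21952, f(129/28) = 236111/21952, f(5.25) = -6.953125, f(165/28) = -754573/21952, f(183/28) = -1604695/21952, f(201/28) = -2737993/21952.
Sum = Δt · [f(93/28) + f(111/28) + f(129/28) + ...].
Sum ≈ -118.6947.

-118.6947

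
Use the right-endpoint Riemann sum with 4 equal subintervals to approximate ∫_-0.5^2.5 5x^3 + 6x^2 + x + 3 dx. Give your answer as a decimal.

142.3125

Δx = (2.5 − (-0.5))/4 = 0.75.
Right endpoints: 0.25, 1, 1.75, 2.5.
f(0.25) = 3.703125, f(1) = 15, f(1.75) = 49.921875, f(2.5) = 121.125.
Sum = Δx · [f(0.25) + f(1) + f(1.75) + f(2.5)].
Sum = 142.3125.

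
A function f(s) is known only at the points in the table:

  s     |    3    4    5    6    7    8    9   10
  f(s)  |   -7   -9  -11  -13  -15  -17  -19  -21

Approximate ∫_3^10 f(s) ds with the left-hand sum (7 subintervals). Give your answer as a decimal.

Δs = 1.
Sum = 1·[(-7) + (-9) + (-11) + (-13) + (-15) + (-17) + (-19)] = -91.

-91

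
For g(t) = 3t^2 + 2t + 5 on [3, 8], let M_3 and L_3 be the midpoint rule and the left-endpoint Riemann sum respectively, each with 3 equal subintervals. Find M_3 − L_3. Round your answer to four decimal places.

M_3 ≈ 561.527778.
L_3 ≈ 426.111111.
M_3 − L_3 ≈ 135.4167.

135.4167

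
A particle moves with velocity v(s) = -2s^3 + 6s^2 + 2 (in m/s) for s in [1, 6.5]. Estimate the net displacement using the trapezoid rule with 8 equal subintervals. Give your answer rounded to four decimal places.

Δs = (6.5 − 1)/8 = 0.6875.
v(1) = 6, v(1.6875) = 19405/2048, v(2.375) = 9.05078125, v(3.0625) = 1695/2048, v(3.75) = -19.09375, v(4.4375) = -111847/2048, v(5.125) = -109.62890625, v(5.8125) = -385109/2048, v(6.5) = -293.75.
T_8 = (Δs/2)·[v(s_0) + 2v(s_1) + ... + 2v(s_{7}) + v(s_8)].
Sum ≈ -340.9302.

-340.9302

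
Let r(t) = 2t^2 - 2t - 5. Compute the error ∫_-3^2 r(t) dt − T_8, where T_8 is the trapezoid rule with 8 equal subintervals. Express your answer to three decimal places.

Exact integral: ∫_-3^2 r(t) dt ≈ 3.33333.
T_8 = 3.984375.
Error ≈ 3.33333 − 3.984375 ≈ -0.651.

-0.651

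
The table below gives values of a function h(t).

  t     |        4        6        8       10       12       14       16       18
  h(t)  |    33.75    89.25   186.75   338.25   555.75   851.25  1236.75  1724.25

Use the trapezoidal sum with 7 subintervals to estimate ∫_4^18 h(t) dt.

8274

Δt = 2.
T_7 = (2/2)·[33.75 + 2·89.25 + 2·186.75 + 2·338.25 + 2·555.75 + 2·851.25 + 2·1236.75 + 1724.25] = 8274.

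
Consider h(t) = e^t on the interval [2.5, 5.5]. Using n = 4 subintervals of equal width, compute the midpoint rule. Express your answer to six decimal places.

Δt = (5.5 − 2.5)/4 = 0.75.
Midpoints: 2.875, 3.625, 4.375, 5.125.
h(2.875) ≈ 17.725424, h(3.625) ≈ 37.524723, h(4.375) ≈ 79.439840, h(5.125) ≈ 168.174142.
Sum = Δt · [h(2.875) + h(3.625) + h(4.375) + h(5.125)].
Sum ≈ 227.148096.

227.148096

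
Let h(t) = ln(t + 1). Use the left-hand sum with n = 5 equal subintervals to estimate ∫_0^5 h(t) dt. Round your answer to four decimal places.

Δt = (5 − 0)/5 = 1.
Left endpoints: 0, 1, 2, 3, 4.
h(0) ≈ 0.0000, h(1) ≈ 0.6931, h(2) ≈ 1.0986, h(3) ≈ 1.3863, h(4) ≈ 1.6094.
Sum = Δt · [h(0) + h(1) + h(2) + h(3) + h(4)].
Sum ≈ 4.7875.

4.7875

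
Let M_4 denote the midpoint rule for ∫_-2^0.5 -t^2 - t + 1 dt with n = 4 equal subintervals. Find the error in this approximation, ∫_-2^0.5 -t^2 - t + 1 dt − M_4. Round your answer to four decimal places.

-0.0814

Exact integral: ∫_-2^0.5 f(t) dt ≈ 1.666667.
M_4 ≈ 1.748047.
Error ≈ 1.666667 − 1.748047 ≈ -0.0814.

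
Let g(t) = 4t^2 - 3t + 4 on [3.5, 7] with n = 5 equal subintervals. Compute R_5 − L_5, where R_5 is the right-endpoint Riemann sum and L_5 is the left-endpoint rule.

95.55

R_5 = 407.96.
L_5 = 312.41.
R_5 − L_5 = 95.55.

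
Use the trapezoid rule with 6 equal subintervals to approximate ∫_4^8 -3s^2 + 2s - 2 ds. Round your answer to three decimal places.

Δs = (8 − 4)/6 = 2/3.
f(4) = -42, f(14/3) = -58, f(16/3) = -230/3, f(6) = -98, f(20/3) = -122, f(22/3) = -446/3, f(8) = -178.
T_6 = (Δs/2)·[f(s_0) + 2f(s_1) + ... + 2f(s_{5}) + f(s_6)].
Sum ≈ -408.889.

-408.889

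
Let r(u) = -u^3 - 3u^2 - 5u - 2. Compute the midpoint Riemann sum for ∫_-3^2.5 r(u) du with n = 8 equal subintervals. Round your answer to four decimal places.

-35.7782

Δu = (2.5 − (-3))/8 = 0.6875.
Midpoints: -2.65625, -1.96875, -1.28125, -0.59375, 0.09375, 0.78125, 1.46875, 2.15625.
r(-2.65625) = 290189/32768, r(-1.96875) = 126047/32768, r(-1.28125) = 51929/32768, r(-0.59375) = 3947/32768, r(0.09375) = -81787/32768, r(0.78125) = -269161/32768, r(1.46875) = -622063/32768, r(2.15625) = -1204381/32768.
Sum = Δu · [r(-2.65625) + r(-1.96875) + r(-1.28125) + ...].
Sum ≈ -35.7782.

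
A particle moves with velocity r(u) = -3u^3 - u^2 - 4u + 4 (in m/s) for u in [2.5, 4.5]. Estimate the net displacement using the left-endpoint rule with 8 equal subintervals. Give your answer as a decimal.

-293.03125

Δu = (4.5 − 2.5)/8 = 0.25.
Left endpoints: 2.5, 2.75, 3, 3.25, 3.5, 3.75, 4, 4.25.
r(2.5) = -59.125, r(2.75) = -76.953125, r(3) = -98, r(3.25) = -122.546875, r(3.5) = -150.875, r(3.75) = -183.265625, r(4) = -220, r(4.25) = -261.359375.
Sum = Δu · [r(2.5) + r(2.75) + r(3) + ...].
Sum = -293.03125.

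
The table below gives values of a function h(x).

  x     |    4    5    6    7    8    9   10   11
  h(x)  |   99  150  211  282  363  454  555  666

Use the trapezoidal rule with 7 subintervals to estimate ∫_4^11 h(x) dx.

Δx = 1.
T_7 = (1/2)·[99 + 2·150 + 2·211 + 2·282 + 2·363 + 2·454 + 2·555 + 666] = 2397.5.

2397.5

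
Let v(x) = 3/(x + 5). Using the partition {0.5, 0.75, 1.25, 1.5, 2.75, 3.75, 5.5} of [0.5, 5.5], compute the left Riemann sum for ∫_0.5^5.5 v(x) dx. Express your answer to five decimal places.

Subinterval widths: 0.25, 0.5, 0.25, 1.25, 1, 1.75.
Left endpoints: 0.5, 0.75, 1.25, 1.5, 2.75, 3.75.
v(0.5) = 6/11, v(0.75) = 12/23, v(1.25) = 0.48, v(1.5) = 6/13, v(2.75) = 12/31, v(3.75) = 12/35.
Sum = Σ Δx_i · v(x_i).
Sum ≈ 2.08125.

2.08125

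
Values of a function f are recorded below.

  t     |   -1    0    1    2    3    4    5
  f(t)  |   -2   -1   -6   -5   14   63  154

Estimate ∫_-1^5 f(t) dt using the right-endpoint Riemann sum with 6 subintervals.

219

Δt = 1.
Sum = 1·[(-1) + (-6) + (-5) + 14 + 63 + 154] = 219.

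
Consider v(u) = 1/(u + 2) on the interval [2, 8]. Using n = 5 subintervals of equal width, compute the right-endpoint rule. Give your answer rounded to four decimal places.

0.8325

Δu = (8 − 2)/5 = 1.2.
Right endpoints: 3.2, 4.4, 5.6, 6.8, 8.
v(3.2) = 5/26, v(4.4) = 0.15625, v(5.6) = 5/38, v(6.8) = 5/44, v(8) = 0.1.
Sum = Δu · [v(3.2) + v(4.4) + v(5.6) + v(6.8) + v(8)].
Sum ≈ 0.8325.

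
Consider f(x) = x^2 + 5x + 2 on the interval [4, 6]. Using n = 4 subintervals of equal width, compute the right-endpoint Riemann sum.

Δx = (6 − 4)/4 = 0.5.
Right endpoints: 4.5, 5, 5.5, 6.
f(4.5) = 44.75, f(5) = 52, f(5.5) = 59.75, f(6) = 68.
Sum = Δx · [f(4.5) + f(5) + f(5.5) + f(6)].
Sum = 112.25.

112.25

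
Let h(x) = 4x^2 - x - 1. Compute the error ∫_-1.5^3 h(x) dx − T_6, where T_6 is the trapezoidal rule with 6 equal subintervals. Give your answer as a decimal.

-1.6875

Exact integral: ∫_-1.5^3 h(x) dx = 32.625.
T_6 = 34.3125.
Error = 32.625 − 34.3125 = -1.6875.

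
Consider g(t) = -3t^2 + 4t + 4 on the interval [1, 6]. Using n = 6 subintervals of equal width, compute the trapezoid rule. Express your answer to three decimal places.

-126.736

Δt = (6 − 1)/6 = 5/6.
g(1) = 5, g(11/6) = 1.25, g(8/3) = -20/3, g(3.5) = -18.75, g(13/3) = -35, g(31/6) = -665/12, g(6) = -80.
T_6 = (Δt/2)·[g(t_0) + 2g(t_1) + ... + 2g(t_{5}) + g(t_6)].
Sum ≈ -126.736.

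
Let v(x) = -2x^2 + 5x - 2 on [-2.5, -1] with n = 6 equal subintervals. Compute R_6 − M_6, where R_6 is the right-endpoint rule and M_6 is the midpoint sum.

2.203125

R_6 = -23.65625.
M_6 = -25.859375.
R_6 − M_6 = 2.203125.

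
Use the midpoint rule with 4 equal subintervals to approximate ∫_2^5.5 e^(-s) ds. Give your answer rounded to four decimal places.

0.1272

Δs = (5.5 − 2)/4 = 0.875.
Midpoints: 2.4375, 3.3125, 4.1875, 5.0625.
f(2.4375) ≈ 0.0874, f(3.3125) ≈ 0.0364, f(4.1875) ≈ 0.0152, f(5.0625) ≈ 0.0063.
Sum = Δs · [f(2.4375) + f(3.3125) + f(4.1875) + f(5.0625)].
Sum ≈ 0.1272.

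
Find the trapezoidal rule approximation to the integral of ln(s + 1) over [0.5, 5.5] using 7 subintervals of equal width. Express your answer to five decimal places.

6.53691

Δs = (5.5 − 0.5)/7 = 5/7.
f(0.5) ≈ 0.40547, f(17/14) ≈ 0.79493, f(27/14) ≈ 1.07451, f(37/14) ≈ 1.29277, f(47/14) ≈ 1.47182, f(57/14) ≈ 1.62362, f(67/14) ≈ 1.75539, f(5.5) ≈ 1.87180.
T_7 = (Δs/2)·[f(s_0) + 2f(s_1) + ... + 2f(s_{6}) + f(s_7)].
Sum ≈ 6.53691.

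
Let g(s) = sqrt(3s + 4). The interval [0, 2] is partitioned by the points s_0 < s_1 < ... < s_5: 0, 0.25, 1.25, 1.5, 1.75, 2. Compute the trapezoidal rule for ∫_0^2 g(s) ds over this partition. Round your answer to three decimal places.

Subinterval widths: 0.25, 1, 0.25, 0.25, 0.25.
g(0) ≈ 2.000, g(0.25) ≈ 2.179, g(1.25) ≈ 2.784, g(1.5) ≈ 2.915, g(1.75) ≈ 3.041, g(2) ≈ 3.162.
On each subinterval the trapezoid contributes (Δs_i/2)·[g(s_{i-1}) + g(s_i)].
Sum ≈ 5.237.

5.237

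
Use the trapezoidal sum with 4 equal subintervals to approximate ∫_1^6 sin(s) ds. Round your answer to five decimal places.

Δs = (6 − 1)/4 = 1.25.
f(1) ≈ 0.84147, f(2.25) ≈ 0.77807, f(3.5) ≈ -0.35078, f(4.75) ≈ -0.99929, f(6) ≈ -0.27942.
T_4 = (Δs/2)·[f(s_0) + 2f(s_1) + 2f(s_2) + 2f(s_3) + f(s_4)].
Sum ≈ -0.36372.

-0.36372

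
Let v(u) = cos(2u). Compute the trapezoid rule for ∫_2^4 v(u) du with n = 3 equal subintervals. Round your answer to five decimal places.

Δu = (4 − 2)/3 = 2/3.
v(2) ≈ -0.65364, v(8/3) ≈ 0.58180, v(10/3) ≈ 0.92737, v(4) ≈ -0.14550.
T_3 = (Δu/2)·[v(u_0) + 2v(u_1) + 2v(u_2) + v(u_3)].
Sum ≈ 0.73973.

0.73973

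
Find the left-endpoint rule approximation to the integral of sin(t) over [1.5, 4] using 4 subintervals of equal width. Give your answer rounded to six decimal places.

1.248864

Δt = (4 − 1.5)/4 = 0.625.
Left endpoints: 1.5, 2.125, 2.75, 3.375.
f(1.5) ≈ 0.997495, f(2.125) ≈ 0.850320, f(2.75) ≈ 0.381661, f(3.375) ≈ -0.231294.
Sum = Δt · [f(1.5) + f(2.125) + f(2.75) + f(3.375)].
Sum ≈ 1.248864.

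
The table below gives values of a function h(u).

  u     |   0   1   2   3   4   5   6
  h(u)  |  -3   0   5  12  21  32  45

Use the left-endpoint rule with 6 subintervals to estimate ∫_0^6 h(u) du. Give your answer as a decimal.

67

Δu = 1.
Sum = 1·[(-3) + 0 + 5 + 12 + 21 + 32] = 67.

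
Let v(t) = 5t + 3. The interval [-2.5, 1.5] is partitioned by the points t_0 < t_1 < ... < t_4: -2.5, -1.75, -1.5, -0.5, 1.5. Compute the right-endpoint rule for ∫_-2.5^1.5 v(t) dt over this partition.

16.0625

Subinterval widths: 0.75, 0.25, 1, 2.
Right endpoints: -1.75, -1.5, -0.5, 1.5.
v(-1.75) = -5.75, v(-1.5) = -4.5, v(-0.5) = 0.5, v(1.5) = 10.5.
Sum = Σ Δt_i · v(t_i).
Sum = 16.0625.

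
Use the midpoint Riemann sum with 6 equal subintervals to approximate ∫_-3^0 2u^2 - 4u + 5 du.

50.875

Δu = (0 − (-3))/6 = 0.5.
Midpoints: -2.75, -2.25, -1.75, -1.25, -0.75, -0.25.
f(-2.75) = 31.125, f(-2.25) = 24.125, f(-1.75) = 18.125, f(-1.25) = 13.125, f(-0.75) = 9.125, f(-0.25) = 6.125.
Sum = Δu · [f(-2.75) + f(-2.25) + f(-1.75) + ...].
Sum = 50.875.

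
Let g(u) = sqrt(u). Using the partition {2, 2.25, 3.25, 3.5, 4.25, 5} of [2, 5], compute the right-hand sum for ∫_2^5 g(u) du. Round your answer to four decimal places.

Subinterval widths: 0.25, 1, 0.25, 0.75, 0.75.
Right endpoints: 2.25, 3.25, 3.5, 4.25, 5.
g(2.25) ≈ 1.5000, g(3.25) ≈ 1.8028, g(3.5) ≈ 1.8708, g(4.25) ≈ 2.0616, g(5) ≈ 2.2361.
Sum = Σ Δu_i · g(u_i).
Sum ≈ 5.8687.

5.8687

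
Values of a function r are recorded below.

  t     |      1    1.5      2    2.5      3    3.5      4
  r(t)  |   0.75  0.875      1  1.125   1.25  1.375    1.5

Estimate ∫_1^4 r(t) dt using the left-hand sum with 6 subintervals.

Δt = 0.5.
Sum = 0.5·[0.75 + 0.875 + 1 + 1.125 + 1.25 + 1.375] = 3.1875.

3.1875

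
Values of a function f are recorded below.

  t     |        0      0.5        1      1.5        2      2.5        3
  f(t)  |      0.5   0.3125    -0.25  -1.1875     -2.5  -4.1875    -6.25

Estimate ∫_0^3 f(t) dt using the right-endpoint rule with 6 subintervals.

-7.03125

Δt = 0.5.
Sum = 0.5·[0.3125 + (-0.25) + (-1.1875) + (-2.5) + (-4.1875) + (-6.25)] = -7.03125.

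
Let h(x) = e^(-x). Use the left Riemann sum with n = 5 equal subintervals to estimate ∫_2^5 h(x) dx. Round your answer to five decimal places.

0.17101

Δx = (5 − 2)/5 = 0.6.
Left endpoints: 2, 2.6, 3.2, 3.8, 4.4.
h(2) ≈ 0.13534, h(2.6) ≈ 0.07427, h(3.2) ≈ 0.04076, h(3.8) ≈ 0.02237, h(4.4) ≈ 0.01228.
Sum = Δx · [h(2) + h(2.6) + h(3.2) + h(3.8) + h(4.4)].
Sum ≈ 0.17101.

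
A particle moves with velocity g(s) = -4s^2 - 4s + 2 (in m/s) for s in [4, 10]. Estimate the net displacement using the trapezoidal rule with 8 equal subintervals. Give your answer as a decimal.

Δs = (10 − 4)/8 = 0.75.
g(4) = -78, g(4.75) = -107.25, g(5.5) = -141, g(6.25) = -179.25, g(7) = -222, g(7.75) = -269.25, g(8.5) = -321, g(9.25) = -377.25, g(10) = -438.
T_8 = (Δs/2)·[g(s_0) + 2g(s_1) + ... + 2g(s_{7}) + g(s_8)].
Sum = -1406.25.

-1406.25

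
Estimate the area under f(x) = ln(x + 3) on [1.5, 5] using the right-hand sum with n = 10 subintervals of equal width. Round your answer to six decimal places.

6.466881

Δx = (5 − 1.5)/10 = 0.35.
Right endpoints: 1.85, 2.2, 2.55, 2.9, 3.25, 3.6, 3.95, 4.3, 4.65, 5.
f(1.85) ≈ 1.578979, f(2.2) ≈ 1.648659, f(2.55) ≈ 1.713798, f(2.9) ≈ 1.774952, f(3.25) ≈ 1.832581, f(3.6) ≈ 1.887070, f(3.95) ≈ 1.938742, f(4.3) ≈ 1.987874, f(4.65) ≈ 2.034706, f(5) ≈ 2.079442.
Sum = Δx · [f(1.85) + f(2.2) + f(2.55) + ...].
Sum ≈ 6.466881.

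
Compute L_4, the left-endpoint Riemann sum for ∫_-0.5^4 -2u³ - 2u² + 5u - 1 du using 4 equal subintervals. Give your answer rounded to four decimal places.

-70.5059

Δu = (4 − (-0.5))/4 = 1.125.
Left endpoints: -0.5, 0.625, 1.75, 2.875.
f(-0.5) = -3.75, f(0.625) = 0.85546875, f(1.75) = -9.09375, f(2.875) = -50.68359375.
Sum = Δu · [f(-0.5) + f(0.625) + f(1.75) + f(2.875)].
Sum ≈ -70.5059.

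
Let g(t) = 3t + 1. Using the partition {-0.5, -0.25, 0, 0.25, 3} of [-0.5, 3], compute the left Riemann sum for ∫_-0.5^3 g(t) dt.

Subinterval widths: 0.25, 0.25, 0.25, 2.75.
Left endpoints: -0.5, -0.25, 0, 0.25.
g(-0.5) = -0.5, g(-0.25) = 0.25, g(0) = 1, g(0.25) = 1.75.
Sum = Σ Δt_i · g(t_i).
Sum = 5.

5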